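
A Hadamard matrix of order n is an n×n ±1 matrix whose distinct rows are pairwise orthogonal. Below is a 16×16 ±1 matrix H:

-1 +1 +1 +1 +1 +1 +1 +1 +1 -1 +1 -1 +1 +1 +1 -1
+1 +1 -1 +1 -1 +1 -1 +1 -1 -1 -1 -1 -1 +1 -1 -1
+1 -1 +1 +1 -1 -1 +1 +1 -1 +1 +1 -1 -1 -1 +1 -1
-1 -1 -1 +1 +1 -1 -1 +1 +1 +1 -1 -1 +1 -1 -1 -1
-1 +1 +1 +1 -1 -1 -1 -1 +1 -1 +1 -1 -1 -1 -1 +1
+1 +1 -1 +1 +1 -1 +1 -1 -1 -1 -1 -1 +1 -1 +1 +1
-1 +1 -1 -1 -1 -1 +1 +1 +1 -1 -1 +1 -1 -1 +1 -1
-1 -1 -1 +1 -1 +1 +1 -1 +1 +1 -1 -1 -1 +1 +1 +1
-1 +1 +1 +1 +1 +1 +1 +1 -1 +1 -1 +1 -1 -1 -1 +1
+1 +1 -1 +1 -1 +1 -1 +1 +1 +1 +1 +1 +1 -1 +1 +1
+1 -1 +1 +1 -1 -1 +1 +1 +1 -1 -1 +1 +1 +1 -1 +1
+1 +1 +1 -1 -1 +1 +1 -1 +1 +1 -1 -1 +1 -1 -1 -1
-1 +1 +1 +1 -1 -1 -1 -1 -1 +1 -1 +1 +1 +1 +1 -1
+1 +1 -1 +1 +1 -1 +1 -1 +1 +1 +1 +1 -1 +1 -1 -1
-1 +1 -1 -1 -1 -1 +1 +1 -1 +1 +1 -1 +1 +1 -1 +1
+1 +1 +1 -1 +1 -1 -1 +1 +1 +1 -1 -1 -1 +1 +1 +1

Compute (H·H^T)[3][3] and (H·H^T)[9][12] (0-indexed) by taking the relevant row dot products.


Row 3 of H: [-1, -1, -1, 1, 1, -1, -1, 1, 1, 1, -1, -1, 1, -1, -1, -1].
Row 9 of H: [1, 1, -1, 1, -1, 1, -1, 1, 1, 1, 1, 1, 1, -1, 1, 1].
Row 12 of H: [-1, 1, 1, 1, -1, -1, -1, -1, -1, 1, -1, 1, 1, 1, 1, -1].
(H·H^T)[3][3] = Σ_j H[3][j]·H[3][j] = (-1)² + (-1)² + (-1)² + (1)² + (1)² + (-1)² + (-1)² + (1)² + (1)² + (1)² + (-1)² + (-1)² + (1)² + (-1)² + (-1)² + (-1)² = 1 + 1 + 1 + 1 + 1 + 1 + 1 + 1 + 1 + 1 + 1 + 1 + 1 + 1 + 1 + 1 = 16.
(H·H^T)[9][12] = Σ_j H[9][j]·H[12][j] = (1)·(-1) + (1)·(1) + (-1)·(1) + (1)·(1) + (-1)·(-1) + (1)·(-1) + (-1)·(-1) + (1)·(-1) + (1)·(-1) + (1)·(1) + (1)·(-1) + (1)·(1) + (1)·(1) + (-1)·(1) + (1)·(1) + (1)·(-1) = -1 + 1 + -1 + 1 + 1 + -1 + 1 + -1 + -1 + 1 + -1 + 1 + 1 + -1 + 1 + -1 = 0.
So rows 9 and 12 are orthogonal; the diagonal entry equals n = 16.

(3,3) entry = 16; (9,12) entry = 0.


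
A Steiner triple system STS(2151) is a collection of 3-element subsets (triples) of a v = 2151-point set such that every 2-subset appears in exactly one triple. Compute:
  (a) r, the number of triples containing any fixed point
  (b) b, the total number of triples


An STS(v) is a 2-(v, 3, 1) BIBD: block size k = 3, λ = 1.
Replication: r(k − 1) = λ(v − 1) ⇒ r·2 = 2151 − 1 = 2150 ⇒ r = 1075.
Block count: bk = vr ⇒ b·3 = 2151·1075 = 2312325 ⇒ b = 770775.
(Check via b = v(v − 1)/6 = 2151·2150/6 = 4624650/6 = 770775.)

r = 1075, b = 770775.


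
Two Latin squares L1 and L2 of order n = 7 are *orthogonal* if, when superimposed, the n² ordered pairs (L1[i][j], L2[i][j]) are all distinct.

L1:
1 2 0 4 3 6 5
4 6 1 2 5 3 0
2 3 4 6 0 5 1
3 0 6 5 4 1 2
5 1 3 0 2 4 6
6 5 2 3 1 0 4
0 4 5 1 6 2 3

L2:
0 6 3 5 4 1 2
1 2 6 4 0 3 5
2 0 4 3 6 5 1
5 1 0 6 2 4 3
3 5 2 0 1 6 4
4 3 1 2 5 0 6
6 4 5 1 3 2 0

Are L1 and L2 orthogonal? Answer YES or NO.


Form the n² = 49 superimposed pairs (L1[i][j], L2[i][j]), row by row (rows and columns indexed from 0):
row 0: (1,0) (2,6) (0,3) (4,5) (3,4) (6,1) (5,2)
row 1: (4,1) (6,2) (1,6) (2,4) (5,0) (3,3) (0,5)
row 2: (2,2) (3,0) (4,4) (6,3) (0,6) (5,5) (1,1)
row 3: (3,5) (0,1) (6,0) (5,6) (4,2) (1,4) (2,3)
row 4: (5,3) (1,5) (3,2) (0,0) (2,1) (4,6) (6,4)
row 5: (6,4) (5,3) (2,1) (3,2) (1,5) (0,0) (4,6)
row 6: (0,6) (4,4) (5,5) (1,1) (6,3) (2,2) (3,0)
Orthogonality requires all 49 pairs distinct.
But the pair (6,4) repeats: cell (4,6) has L1 = 6, L2 = 4, and cell (5,0) has L1 = 6, L2 = 4.
A repeated pair means some other pair never occurs (only 35 distinct pairs out of 49), so the squares are not orthogonal.
Conclusion: NO.

NO


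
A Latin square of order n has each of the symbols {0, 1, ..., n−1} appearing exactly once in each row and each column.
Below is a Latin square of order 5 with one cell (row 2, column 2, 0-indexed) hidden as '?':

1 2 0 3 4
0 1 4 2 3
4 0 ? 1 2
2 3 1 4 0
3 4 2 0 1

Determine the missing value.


Row 2 contains symbols [0, 1, 2, 4] — missing [3].
Column 2 contains symbols [0, 1, 2, 4] — missing [3].
The missing symbol must appear in both missing sets; intersection = [3].
Therefore the hidden value is 3.

Missing value = 3.


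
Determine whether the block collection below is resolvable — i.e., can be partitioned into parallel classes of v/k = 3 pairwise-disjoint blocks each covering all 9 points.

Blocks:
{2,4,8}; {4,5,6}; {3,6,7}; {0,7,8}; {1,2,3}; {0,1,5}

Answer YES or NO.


v = 9, block size k = 3, number of blocks = 6.
For resolvability, blocks must partition into parallel classes of size v/k = 3.
Total blocks must therefore be a multiple of 3: 6 = 3·2 + 0 ⇒ divisible ✓.
Greedy packing gives 2 candidate class(es). Each should be a full parallel class (size 3, covers all 9 points).
  Class 1 (3 blocks): {2,4,8}; {3,6,7}; {0,1,5}. Points covered: [0, 1, 2, 3, 4, 5, 6, 7, 8].
  Class 2 (3 blocks): {4,5,6}; {0,7,8}; {1,2,3}. Points covered: [0, 1, 2, 3, 4, 5, 6, 7, 8].
All classes full (size 3)? YES. All classes cover every point? YES.
Resolvable? YES.

YES


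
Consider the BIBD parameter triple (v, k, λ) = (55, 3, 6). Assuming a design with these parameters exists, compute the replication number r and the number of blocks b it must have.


Any 2-(v, k, λ) BIBD satisfies two necessary conditions:
  (i)  Each point sits in r blocks, and counting incidences through any fixed point gives r(k − 1) = λ(v − 1), so r = λ(v − 1)/(k − 1).
  (ii) Total incidences bk = vr, so b = vr/k.
Step 1: r = λ(v − 1)/(k − 1) = 6·(55 − 1)/(3 − 1) = 6·54/2 = 324/2 = 162.
Step 2: b = vr/k = 55·162/3 = 8910/3 = 2970.
Check integrality: r = 162 ∈ Z ✓, b = 2970 ∈ Z ✓.
(These identities are necessary conditions: they determine r and b for any design with these parameters, but do not by themselves prove that one exists.)

r = 162, b = 2970.


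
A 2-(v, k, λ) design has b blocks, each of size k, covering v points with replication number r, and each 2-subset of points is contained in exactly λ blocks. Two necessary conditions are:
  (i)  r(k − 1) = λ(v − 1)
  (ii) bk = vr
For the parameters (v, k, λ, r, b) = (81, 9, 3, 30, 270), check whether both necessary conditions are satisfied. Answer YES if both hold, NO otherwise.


Condition (i): r(k − 1) = 30·8 = 240; λ(v − 1) = 3·80 = 240. Match? YES.
Condition (ii): bk = 270·9 = 2430; vr = 81·30 = 2430. Match? YES.
Both conditions hold? YES.

YES


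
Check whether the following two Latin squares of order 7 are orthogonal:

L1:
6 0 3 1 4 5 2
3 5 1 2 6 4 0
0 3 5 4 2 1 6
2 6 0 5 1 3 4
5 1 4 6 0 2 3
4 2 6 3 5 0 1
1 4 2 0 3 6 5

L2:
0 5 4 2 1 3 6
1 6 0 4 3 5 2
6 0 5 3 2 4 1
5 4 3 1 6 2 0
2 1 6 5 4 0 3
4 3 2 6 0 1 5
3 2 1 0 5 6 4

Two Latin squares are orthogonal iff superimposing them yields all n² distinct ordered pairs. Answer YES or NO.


Form the n² = 49 superimposed pairs (L1[i][j], L2[i][j]), row by row (rows and columns indexed from 0):
row 0: (6,0) (0,5) (3,4) (1,2) (4,1) (5,3) (2,6)
row 1: (3,1) (5,6) (1,0) (2,4) (6,3) (4,5) (0,2)
row 2: (0,6) (3,0) (5,5) (4,3) (2,2) (1,4) (6,1)
row 3: (2,5) (6,4) (0,3) (5,1) (1,6) (3,2) (4,0)
row 4: (5,2) (1,1) (4,6) (6,5) (0,4) (2,0) (3,3)
row 5: (4,4) (2,3) (6,2) (3,6) (5,0) (0,1) (1,5)
row 6: (1,3) (4,2) (2,1) (0,0) (3,5) (6,6) (5,4)
Orthogonality requires all 49 pairs distinct.
Check by first coordinate: for each symbol s of L1, list the L2 entries in the n cells where L1 = s; they must all differ.
  L1 = 0: L2 entries (in reading order) 5, 2, 6, 3, 4, 1, 0 — all 7 distinct ✓
  L1 = 1: L2 entries (in reading order) 2, 0, 4, 6, 1, 5, 3 — all 7 distinct ✓
  L1 = 2: L2 entries (in reading order) 6, 4, 2, 5, 0, 3, 1 — all 7 distinct ✓
  L1 = 3: L2 entries (in reading order) 4, 1, 0, 2, 3, 6, 5 — all 7 distinct ✓
  L1 = 4: L2 entries (in reading order) 1, 5, 3, 0, 6, 4, 2 — all 7 distinct ✓
  L1 = 5: L2 entries (in reading order) 3, 6, 5, 1, 2, 0, 4 — all 7 distinct ✓
  L1 = 6: L2 entries (in reading order) 0, 3, 1, 4, 5, 2, 6 — all 7 distinct ✓
Every symbol of L1 meets every symbol of L2 exactly once, so all 49 pairs are distinct (49 of 49).
Conclusion: YES.

YES


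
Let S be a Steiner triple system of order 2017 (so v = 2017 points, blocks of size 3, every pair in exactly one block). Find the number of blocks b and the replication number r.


An STS(v) is a 2-(v, 3, 1) BIBD: block size k = 3, λ = 1.
Replication: r(k − 1) = λ(v − 1) ⇒ r·2 = 2017 − 1 = 2016 ⇒ r = 1008.
Block count: bk = vr ⇒ b·3 = 2017·1008 = 2033136 ⇒ b = 677712.

r = 1008, b = 677712.


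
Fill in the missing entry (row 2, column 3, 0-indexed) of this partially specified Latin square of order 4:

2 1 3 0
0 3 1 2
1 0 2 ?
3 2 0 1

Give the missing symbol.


Row 2 contains symbols [0, 1, 2] — missing [3].
Column 3 contains symbols [0, 1, 2] — missing [3].
The missing symbol must appear in both missing sets; intersection = [3].
Therefore the hidden value is 3.

Missing value = 3.


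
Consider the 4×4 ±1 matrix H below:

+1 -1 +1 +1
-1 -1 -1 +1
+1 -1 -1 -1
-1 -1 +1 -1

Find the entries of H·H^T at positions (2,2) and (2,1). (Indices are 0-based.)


Row 1 of H: [-1, -1, -1, 1].
Row 2 of H: [1, -1, -1, -1].
(H·H^T)[2][2] = Σ_j H[2][j]·H[2][j] = (1)² + (-1)² + (-1)² + (-1)² = 1 + 1 + 1 + 1 = 4.
(H·H^T)[2][1] = Σ_j H[2][j]·H[1][j] = (1)·(-1) + (-1)·(-1) + (-1)·(-1) + (-1)·(1) = -1 + 1 + 1 + -1 = 0.
So rows 2 and 1 are orthogonal; the diagonal entry equals n = 4.

(2,2) entry = 4; (2,1) entry = 0.


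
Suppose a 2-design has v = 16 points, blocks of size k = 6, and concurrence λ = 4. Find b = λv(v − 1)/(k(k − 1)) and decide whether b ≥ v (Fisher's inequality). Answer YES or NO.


r = λ(v − 1)/(k − 1) = 4·15/5 = 12.
b = vr/k = 16·12/6 = 32.
Fisher's inequality: b ≥ v ⇔ 32 ≥ 16? YES.

YES


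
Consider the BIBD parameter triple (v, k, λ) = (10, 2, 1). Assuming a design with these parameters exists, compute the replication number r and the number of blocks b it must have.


Any 2-(v, k, λ) BIBD satisfies two necessary conditions:
  (i)  Each point sits in r blocks, and counting incidences through any fixed point gives r(k − 1) = λ(v − 1), so r = λ(v − 1)/(k − 1).
  (ii) Total incidences bk = vr, so b = vr/k.
Step 1: r = λ(v − 1)/(k − 1) = 1·(10 − 1)/(2 − 1) = 1·9/1 = 9/1 = 9.
Step 2: b = vr/k = 10·9/2 = 90/2 = 45.
Check integrality: r = 9 ∈ Z ✓, b = 45 ∈ Z ✓.
(These identities are necessary conditions: they determine r and b for any design with these parameters, but do not by themselves prove that one exists.)

r = 9, b = 45.


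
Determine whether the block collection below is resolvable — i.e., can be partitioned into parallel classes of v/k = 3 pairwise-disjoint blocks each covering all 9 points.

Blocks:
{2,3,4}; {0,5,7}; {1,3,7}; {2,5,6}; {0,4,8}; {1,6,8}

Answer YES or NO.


v = 9, block size k = 3, number of blocks = 6.
For resolvability, blocks must partition into parallel classes of size v/k = 3.
Total blocks must therefore be a multiple of 3: 6 = 3·2 + 0 ⇒ divisible ✓.
Greedy packing gives 2 candidate class(es). Each should be a full parallel class (size 3, covers all 9 points).
  Class 1 (3 blocks): {2,3,4}; {0,5,7}; {1,6,8}. Points covered: [0, 1, 2, 3, 4, 5, 6, 7, 8].
  Class 2 (3 blocks): {1,3,7}; {2,5,6}; {0,4,8}. Points covered: [0, 1, 2, 3, 4, 5, 6, 7, 8].
All classes full (size 3)? YES. All classes cover every point? YES.
Resolvable? YES.

YES


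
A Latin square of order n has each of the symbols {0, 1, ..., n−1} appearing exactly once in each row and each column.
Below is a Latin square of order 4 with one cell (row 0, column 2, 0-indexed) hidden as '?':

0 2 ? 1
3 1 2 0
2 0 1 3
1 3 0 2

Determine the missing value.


Row 0 contains symbols [0, 1, 2] — missing [3].
Column 2 contains symbols [0, 1, 2] — missing [3].
The missing symbol must appear in both missing sets; intersection = [3].
Therefore the hidden value is 3.

Missing value = 3.


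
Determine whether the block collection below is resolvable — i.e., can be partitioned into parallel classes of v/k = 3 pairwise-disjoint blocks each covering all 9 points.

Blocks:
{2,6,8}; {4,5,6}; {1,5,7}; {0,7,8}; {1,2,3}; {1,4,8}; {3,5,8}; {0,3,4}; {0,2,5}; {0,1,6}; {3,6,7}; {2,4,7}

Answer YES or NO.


v = 9, block size k = 3, number of blocks = 12.
For resolvability, blocks must partition into parallel classes of size v/k = 3.
Total blocks must therefore be a multiple of 3: 12 = 3·4 + 0 ⇒ divisible ✓.
Greedy packing gives 4 candidate class(es). Each should be a full parallel class (size 3, covers all 9 points).
  Class 1 (3 blocks): {2,6,8}; {1,5,7}; {0,3,4}. Points covered: [0, 1, 2, 3, 4, 5, 6, 7, 8].
  Class 2 (3 blocks): {4,5,6}; {0,7,8}; {1,2,3}. Points covered: [0, 1, 2, 3, 4, 5, 6, 7, 8].
  Class 3 (3 blocks): {1,4,8}; {0,2,5}; {3,6,7}. Points covered: [0, 1, 2, 3, 4, 5, 6, 7, 8].
  Class 4 (3 blocks): {3,5,8}; {0,1,6}; {2,4,7}. Points covered: [0, 1, 2, 3, 4, 5, 6, 7, 8].
All classes full (size 3)? YES. All classes cover every point? YES.
Resolvable? YES.

YES


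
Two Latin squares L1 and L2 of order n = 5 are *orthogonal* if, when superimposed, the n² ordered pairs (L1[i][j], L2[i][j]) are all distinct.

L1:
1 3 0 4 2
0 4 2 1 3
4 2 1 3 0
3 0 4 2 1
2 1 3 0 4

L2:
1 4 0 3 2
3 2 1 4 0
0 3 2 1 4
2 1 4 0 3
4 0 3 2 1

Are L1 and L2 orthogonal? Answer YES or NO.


Form the n² = 25 superimposed pairs (L1[i][j], L2[i][j]), row by row (rows and columns indexed from 0):
row 0: (1,1) (3,4) (0,0) (4,3) (2,2)
row 1: (0,3) (4,2) (2,1) (1,4) (3,0)
row 2: (4,0) (2,3) (1,2) (3,1) (0,4)
row 3: (3,2) (0,1) (4,4) (2,0) (1,3)
row 4: (2,4) (1,0) (3,3) (0,2) (4,1)
Orthogonality requires all 25 pairs distinct.
Check by first coordinate: for each symbol s of L1, list the L2 entries in the n cells where L1 = s; they must all differ.
  L1 = 0: L2 entries (in reading order) 0, 3, 4, 1, 2 — all 5 distinct ✓
  L1 = 1: L2 entries (in reading order) 1, 4, 2, 3, 0 — all 5 distinct ✓
  L1 = 2: L2 entries (in reading order) 2, 1, 3, 0, 4 — all 5 distinct ✓
  L1 = 3: L2 entries (in reading order) 4, 0, 1, 2, 3 — all 5 distinct ✓
  L1 = 4: L2 entries (in reading order) 3, 2, 0, 4, 1 — all 5 distinct ✓
Every symbol of L1 meets every symbol of L2 exactly once, so all 25 pairs are distinct (25 of 25).
Conclusion: YES.

YES


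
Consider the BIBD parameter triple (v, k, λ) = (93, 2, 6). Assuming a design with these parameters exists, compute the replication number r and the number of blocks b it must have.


Any 2-(v, k, λ) BIBD satisfies two necessary conditions:
  (i)  Each point sits in r blocks, and counting incidences through any fixed point gives r(k − 1) = λ(v − 1), so r = λ(v − 1)/(k − 1).
  (ii) Total incidences bk = vr, so b = vr/k.
Step 1: r = λ(v − 1)/(k − 1) = 6·(93 − 1)/(2 − 1) = 6·92/1 = 552/1 = 552.
Step 2: b = vr/k = 93·552/2 = 51336/2 = 25668.
Check integrality: r = 552 ∈ Z ✓, b = 25668 ∈ Z ✓.
(These identities are necessary conditions: they determine r and b for any design with these parameters, but do not by themselves prove that one exists.)

r = 552, b = 25668.


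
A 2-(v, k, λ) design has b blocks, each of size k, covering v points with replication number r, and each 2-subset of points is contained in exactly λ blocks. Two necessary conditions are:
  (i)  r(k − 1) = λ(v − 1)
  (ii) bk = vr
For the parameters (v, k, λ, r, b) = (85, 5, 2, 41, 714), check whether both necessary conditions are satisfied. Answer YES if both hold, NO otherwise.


Condition (i): r(k − 1) = 41·4 = 164; λ(v − 1) = 2·84 = 168. Match? NO.
Condition (ii): bk = 714·5 = 3570; vr = 85·41 = 3485. Match? NO.
Both conditions hold? NO.

NO


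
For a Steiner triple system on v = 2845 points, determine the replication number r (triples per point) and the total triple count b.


An STS(v) is a 2-(v, 3, 1) BIBD: block size k = 3, λ = 1.
Replication: r(k − 1) = λ(v − 1) ⇒ r·2 = 2845 − 1 = 2844 ⇒ r = 1422.
Block count: b = v(v − 1)/6 = 2845·2844/6 = 8091180/6 = 1348530.

r = 1422, b = 1348530.


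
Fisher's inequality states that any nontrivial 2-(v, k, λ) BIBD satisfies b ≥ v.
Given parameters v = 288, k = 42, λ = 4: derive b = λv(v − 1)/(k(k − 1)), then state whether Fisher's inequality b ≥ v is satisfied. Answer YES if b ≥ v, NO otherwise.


r = λ(v − 1)/(k − 1) = 4·287/41 = 28.
b = vr/k = 288·28/42 = 192.
Fisher's inequality: b ≥ v ⇔ 192 ≥ 288? NO.

NO


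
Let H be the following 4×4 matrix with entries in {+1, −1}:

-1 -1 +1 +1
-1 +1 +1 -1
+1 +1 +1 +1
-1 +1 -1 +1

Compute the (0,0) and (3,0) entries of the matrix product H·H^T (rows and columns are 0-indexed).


Row 0 of H: [-1, -1, 1, 1].
Row 3 of H: [-1, 1, -1, 1].
(H·H^T)[0][0] = Σ_j H[0][j]·H[0][j] = (-1)² + (-1)² + (1)² + (1)² = 1 + 1 + 1 + 1 = 4.
(H·H^T)[3][0] = Σ_j H[3][j]·H[0][j] = (-1)·(-1) + (1)·(-1) + (-1)·(1) + (1)·(1) = 1 + -1 + -1 + 1 = 0.
So rows 3 and 0 are orthogonal; the diagonal entry equals n = 4.

(0,0) entry = 4; (3,0) entry = 0.


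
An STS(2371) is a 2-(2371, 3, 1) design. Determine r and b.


An STS(v) is a 2-(v, 3, 1) BIBD: block size k = 3, λ = 1.
Replication: r(k − 1) = λ(v − 1) ⇒ r·2 = 2371 − 1 = 2370 ⇒ r = 1185.
Block count: b = v(v − 1)/6 = 2371·2370/6 = 5619270/6 = 936545.
(Check via bk = vr: 936545·3 = 2809635 = 2371·1185 = 2809635 ✓.)

r = 1185, b = 936545.


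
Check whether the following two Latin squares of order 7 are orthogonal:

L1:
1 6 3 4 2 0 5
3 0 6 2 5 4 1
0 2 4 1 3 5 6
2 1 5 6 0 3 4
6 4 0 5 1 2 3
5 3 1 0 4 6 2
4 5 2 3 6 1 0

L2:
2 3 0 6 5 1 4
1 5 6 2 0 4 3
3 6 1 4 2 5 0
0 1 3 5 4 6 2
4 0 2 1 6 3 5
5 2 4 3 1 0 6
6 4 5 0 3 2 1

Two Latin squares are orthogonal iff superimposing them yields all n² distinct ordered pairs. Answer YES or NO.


Form the n² = 49 superimposed pairs (L1[i][j], L2[i][j]), row by row (rows and columns indexed from 0):
row 0: (1,2) (6,3) (3,0) (4,6) (2,5) (0,1) (5,4)
row 1: (3,1) (0,5) (6,6) (2,2) (5,0) (4,4) (1,3)
row 2: (0,3) (2,6) (4,1) (1,4) (3,2) (5,5) (6,0)
row 3: (2,0) (1,1) (5,3) (6,5) (0,4) (3,6) (4,2)
row 4: (6,4) (4,0) (0,2) (5,1) (1,6) (2,3) (3,5)
row 5: (5,5) (3,2) (1,4) (0,3) (4,1) (6,0) (2,6)
row 6: (4,6) (5,4) (2,5) (3,0) (6,3) (1,2) (0,1)
Orthogonality requires all 49 pairs distinct.
But the pair (5,5) repeats: cell (2,5) has L1 = 5, L2 = 5, and cell (5,0) has L1 = 5, L2 = 5.
A repeated pair means some other pair never occurs (only 35 distinct pairs out of 49), so the squares are not orthogonal.
Conclusion: NO.

NO


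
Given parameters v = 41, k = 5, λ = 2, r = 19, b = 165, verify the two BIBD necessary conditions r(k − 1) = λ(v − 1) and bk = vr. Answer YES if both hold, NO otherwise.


Condition (i): r(k − 1) = 19·4 = 76; λ(v − 1) = 2·40 = 80. Match? NO.
Condition (ii): bk = 165·5 = 825; vr = 41·19 = 779. Match? NO.
Both conditions hold? NO.

NO


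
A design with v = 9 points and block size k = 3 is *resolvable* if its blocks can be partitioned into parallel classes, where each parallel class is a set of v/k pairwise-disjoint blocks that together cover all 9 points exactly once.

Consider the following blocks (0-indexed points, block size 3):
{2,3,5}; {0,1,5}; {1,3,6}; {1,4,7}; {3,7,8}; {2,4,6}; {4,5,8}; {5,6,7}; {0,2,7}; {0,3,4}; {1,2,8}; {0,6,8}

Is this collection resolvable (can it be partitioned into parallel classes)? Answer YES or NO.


v = 9, block size k = 3, number of blocks = 12.
For resolvability, blocks must partition into parallel classes of size v/k = 3.
Total blocks must therefore be a multiple of 3: 12 = 3·4 + 0 ⇒ divisible ✓.
Greedy packing gives 4 candidate class(es). Each should be a full parallel class (size 3, covers all 9 points).
  Class 1 (3 blocks): {2,3,5}; {1,4,7}; {0,6,8}. Points covered: [0, 1, 2, 3, 4, 5, 6, 7, 8].
  Class 2 (3 blocks): {0,1,5}; {3,7,8}; {2,4,6}. Points covered: [0, 1, 2, 3, 4, 5, 6, 7, 8].
  Class 3 (3 blocks): {1,3,6}; {4,5,8}; {0,2,7}. Points covered: [0, 1, 2, 3, 4, 5, 6, 7, 8].
  Class 4 (3 blocks): {5,6,7}; {0,3,4}; {1,2,8}. Points covered: [0, 1, 2, 3, 4, 5, 6, 7, 8].
All classes full (size 3)? YES. All classes cover every point? YES.
Resolvable? YES.

YES


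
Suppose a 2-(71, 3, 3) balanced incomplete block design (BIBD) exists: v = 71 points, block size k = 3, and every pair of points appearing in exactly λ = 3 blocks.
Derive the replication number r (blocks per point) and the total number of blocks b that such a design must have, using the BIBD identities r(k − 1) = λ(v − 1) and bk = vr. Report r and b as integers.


Any 2-(v, k, λ) BIBD satisfies two necessary conditions:
  (i)  Each point sits in r blocks, and counting incidences through any fixed point gives r(k − 1) = λ(v − 1), so r = λ(v − 1)/(k − 1).
  (ii) Total incidences bk = vr, so b = vr/k.
Step 1: r = λ(v − 1)/(k − 1) = 3·(71 − 1)/(3 − 1) = 3·70/2 = 210/2 = 105.
Step 2: b = vr/k = 71·105/3 = 7455/3 = 2485.
Check integrality: r = 105 ∈ Z ✓, b = 2485 ∈ Z ✓.
(These identities are necessary conditions: they determine r and b for any design with these parameters, but do not by themselves prove that one exists.)

r = 105, b = 2485.


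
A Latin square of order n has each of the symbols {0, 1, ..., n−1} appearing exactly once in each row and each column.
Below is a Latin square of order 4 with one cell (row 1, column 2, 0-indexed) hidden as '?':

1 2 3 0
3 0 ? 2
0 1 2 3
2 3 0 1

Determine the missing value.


Row 1 contains symbols [0, 2, 3] — missing [1].
Column 2 contains symbols [0, 2, 3] — missing [1].
The missing symbol must appear in both missing sets; intersection = [1].
Therefore the hidden value is 1.

Missing value = 1.


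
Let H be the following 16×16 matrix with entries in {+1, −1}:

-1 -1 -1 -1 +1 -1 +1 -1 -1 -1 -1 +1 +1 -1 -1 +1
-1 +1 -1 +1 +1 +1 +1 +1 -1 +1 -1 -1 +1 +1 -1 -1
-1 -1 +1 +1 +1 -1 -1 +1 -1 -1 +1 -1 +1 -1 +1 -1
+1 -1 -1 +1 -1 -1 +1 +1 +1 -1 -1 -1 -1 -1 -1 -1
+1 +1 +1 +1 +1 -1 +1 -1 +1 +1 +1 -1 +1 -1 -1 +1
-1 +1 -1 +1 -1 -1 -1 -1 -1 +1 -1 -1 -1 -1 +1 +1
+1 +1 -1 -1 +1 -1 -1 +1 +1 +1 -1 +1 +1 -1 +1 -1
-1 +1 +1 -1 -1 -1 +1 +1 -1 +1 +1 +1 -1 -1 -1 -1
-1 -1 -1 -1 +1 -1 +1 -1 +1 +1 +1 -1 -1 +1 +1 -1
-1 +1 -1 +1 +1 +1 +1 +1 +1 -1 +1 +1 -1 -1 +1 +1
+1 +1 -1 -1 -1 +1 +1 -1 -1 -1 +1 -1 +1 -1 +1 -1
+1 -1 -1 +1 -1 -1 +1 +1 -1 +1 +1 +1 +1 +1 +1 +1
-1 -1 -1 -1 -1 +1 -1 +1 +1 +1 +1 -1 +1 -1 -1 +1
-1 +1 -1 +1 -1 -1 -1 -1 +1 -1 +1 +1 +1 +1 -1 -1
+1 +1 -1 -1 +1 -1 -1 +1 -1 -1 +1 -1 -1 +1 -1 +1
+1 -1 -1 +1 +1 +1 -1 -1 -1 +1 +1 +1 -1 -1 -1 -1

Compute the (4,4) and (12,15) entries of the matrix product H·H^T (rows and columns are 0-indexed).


Row 4 of H: [1, 1, 1, 1, 1, -1, 1, -1, 1, 1, 1, -1, 1, -1, -1, 1].
Row 12 of H: [-1, -1, -1, -1, -1, 1, -1, 1, 1, 1, 1, -1, 1, -1, -1, 1].
Row 15 of H: [1, -1, -1, 1, 1, 1, -1, -1, -1, 1, 1, 1, -1, -1, -1, -1].
(H·H^T)[4][4] = Σ_j H[4][j]·H[4][j] = (1)² + (1)² + (1)² + (1)² + (1)² + (-1)² + (1)² + (-1)² + (1)² + (1)² + (1)² + (-1)² + (1)² + (-1)² + (-1)² + (1)² = 1 + 1 + 1 + 1 + 1 + 1 + 1 + 1 + 1 + 1 + 1 + 1 + 1 + 1 + 1 + 1 = 16.
(H·H^T)[12][15] = Σ_j H[12][j]·H[15][j] = (-1)·(1) + (-1)·(-1) + (-1)·(-1) + (-1)·(1) + (-1)·(1) + (1)·(1) + (-1)·(-1) + (1)·(-1) + (1)·(-1) + (1)·(1) + (1)·(1) + (-1)·(1) + (1)·(-1) + (-1)·(-1) + (-1)·(-1) + (1)·(-1) = -1 + 1 + 1 + -1 + -1 + 1 + 1 + -1 + -1 + 1 + 1 + -1 + -1 + 1 + 1 + -1 = 0.
So rows 12 and 15 are orthogonal; the diagonal entry equals n = 16.

(4,4) entry = 16; (12,15) entry = 0.


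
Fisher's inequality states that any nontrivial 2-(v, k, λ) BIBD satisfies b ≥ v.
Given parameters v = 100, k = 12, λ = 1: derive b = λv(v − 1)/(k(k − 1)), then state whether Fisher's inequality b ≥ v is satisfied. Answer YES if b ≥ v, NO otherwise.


r = λ(v − 1)/(k − 1) = 1·99/11 = 9.
b = vr/k = 100·9/12 = 75.
Fisher's inequality: b ≥ v ⇔ 75 ≥ 100? NO.

NO


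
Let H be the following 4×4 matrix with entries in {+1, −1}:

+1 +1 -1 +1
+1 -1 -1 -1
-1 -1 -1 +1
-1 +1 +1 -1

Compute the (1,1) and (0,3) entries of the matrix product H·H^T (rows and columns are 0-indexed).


Row 0 of H: [1, 1, -1, 1].
Row 1 of H: [1, -1, -1, -1].
Row 3 of H: [-1, 1, 1, -1].
(H·H^T)[1][1] = Σ_j H[1][j]·H[1][j] = (1)² + (-1)² + (-1)² + (-1)² = 1 + 1 + 1 + 1 = 4.
(H·H^T)[0][3] = Σ_j H[0][j]·H[3][j] = (1)·(-1) + (1)·(1) + (-1)·(1) + (1)·(-1) = -1 + 1 + -1 + -1 = -2.
Rows 0 and 3 are not orthogonal (dot product = -2 ≠ 0), so H is not a Hadamard matrix.

(1,1) entry = 4; (0,3) entry = -2.


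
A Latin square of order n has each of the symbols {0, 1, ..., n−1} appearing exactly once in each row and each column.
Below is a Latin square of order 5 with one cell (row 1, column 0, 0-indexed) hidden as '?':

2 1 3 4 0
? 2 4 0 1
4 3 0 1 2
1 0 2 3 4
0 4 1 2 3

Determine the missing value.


Row 1 contains symbols [0, 1, 2, 4] — missing [3].
Column 0 contains symbols [0, 1, 2, 4] — missing [3].
The missing symbol must appear in both missing sets; intersection = [3].
Therefore the hidden value is 3.

Missing value = 3.


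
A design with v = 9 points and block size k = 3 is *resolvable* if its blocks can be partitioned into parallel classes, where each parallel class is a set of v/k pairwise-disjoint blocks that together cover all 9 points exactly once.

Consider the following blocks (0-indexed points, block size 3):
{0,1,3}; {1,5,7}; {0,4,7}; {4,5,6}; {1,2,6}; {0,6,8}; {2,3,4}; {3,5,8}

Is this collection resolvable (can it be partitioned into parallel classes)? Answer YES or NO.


v = 9, block size k = 3, number of blocks = 8.
For resolvability, blocks must partition into parallel classes of size v/k = 3.
Total blocks must therefore be a multiple of 3: 8 = 3·2 + 2 ⇒ not divisible ✗.
Resolvable? NO.

NO


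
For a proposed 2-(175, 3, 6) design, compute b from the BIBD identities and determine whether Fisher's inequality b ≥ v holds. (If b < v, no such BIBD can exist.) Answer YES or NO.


r = λ(v − 1)/(k − 1) = 6·174/2 = 522.
b = vr/k = 175·522/3 = 30450.
Fisher's inequality: b ≥ v ⇔ 30450 ≥ 175? YES.

YES


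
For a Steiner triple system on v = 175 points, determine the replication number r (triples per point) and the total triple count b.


An STS(v) is a 2-(v, 3, 1) BIBD: block size k = 3, λ = 1.
Replication: r(k − 1) = λ(v − 1) ⇒ r·2 = 175 − 1 = 174 ⇒ r = 87.
Block count: b = v(v − 1)/6 = 175·174/6 = 30450/6 = 5075.
(Check via bk = vr: 5075·3 = 15225 = 175·87 = 15225 ✓.)

r = 87, b = 5075.


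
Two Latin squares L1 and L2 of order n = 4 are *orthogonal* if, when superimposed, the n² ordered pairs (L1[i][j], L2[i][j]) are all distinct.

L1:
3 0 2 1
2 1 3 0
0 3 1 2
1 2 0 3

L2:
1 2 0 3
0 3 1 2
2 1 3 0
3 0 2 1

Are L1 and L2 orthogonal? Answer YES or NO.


Form the n² = 16 superimposed pairs (L1[i][j], L2[i][j]), row by row (rows and columns indexed from 0):
row 0: (3,1) (0,2) (2,0) (1,3)
row 1: (2,0) (1,3) (3,1) (0,2)
row 2: (0,2) (3,1) (1,3) (2,0)
row 3: (1,3) (2,0) (0,2) (3,1)
Orthogonality requires all 16 pairs distinct.
But the pair (2,0) repeats: cell (0,2) has L1 = 2, L2 = 0, and cell (1,0) has L1 = 2, L2 = 0.
A repeated pair means some other pair never occurs (only 4 distinct pairs out of 16), so the squares are not orthogonal.
Conclusion: NO.

NO


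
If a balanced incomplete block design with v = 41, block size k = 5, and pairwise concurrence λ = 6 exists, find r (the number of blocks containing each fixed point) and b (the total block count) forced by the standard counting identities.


Any 2-(v, k, λ) BIBD satisfies two necessary conditions:
  (i)  Each point sits in r blocks, and counting incidences through any fixed point gives r(k − 1) = λ(v − 1), so r = λ(v − 1)/(k − 1).
  (ii) Total incidences bk = vr, so b = vr/k.
Step 1: r = λ(v − 1)/(k − 1) = 6·(41 − 1)/(5 − 1) = 6·40/4 = 240/4 = 60.
Step 2: b = vr/k = 41·60/5 = 2460/5 = 492.
Check integrality: r = 60 ∈ Z ✓, b = 492 ∈ Z ✓.
(These identities are necessary conditions: they determine r and b for any design with these parameters, but do not by themselves prove that one exists.)

r = 60, b = 492.


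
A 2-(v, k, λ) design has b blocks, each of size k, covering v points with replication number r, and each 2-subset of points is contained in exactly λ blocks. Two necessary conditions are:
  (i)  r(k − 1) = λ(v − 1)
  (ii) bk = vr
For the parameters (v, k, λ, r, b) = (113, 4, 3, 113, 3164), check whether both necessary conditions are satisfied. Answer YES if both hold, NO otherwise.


Condition (i): r(k − 1) = 113·3 = 339; λ(v − 1) = 3·112 = 336. Match? NO.
Condition (ii): bk = 3164·4 = 12656; vr = 113·113 = 12769. Match? NO.
Both conditions hold? NO.

NO


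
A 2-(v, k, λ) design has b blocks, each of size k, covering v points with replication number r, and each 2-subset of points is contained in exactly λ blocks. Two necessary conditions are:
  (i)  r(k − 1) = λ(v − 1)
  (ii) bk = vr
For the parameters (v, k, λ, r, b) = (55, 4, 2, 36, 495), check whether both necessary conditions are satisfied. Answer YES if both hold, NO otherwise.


Condition (i): r(k − 1) = 36·3 = 108; λ(v − 1) = 2·54 = 108. Match? YES.
Condition (ii): bk = 495·4 = 1980; vr = 55·36 = 1980. Match? YES.
Both conditions hold? YES.

YES


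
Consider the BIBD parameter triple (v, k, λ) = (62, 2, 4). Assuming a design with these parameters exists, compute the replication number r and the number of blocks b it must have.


Any 2-(v, k, λ) BIBD satisfies two necessary conditions:
  (i)  Each point sits in r blocks, and counting incidences through any fixed point gives r(k − 1) = λ(v − 1), so r = λ(v − 1)/(k − 1).
  (ii) Total incidences bk = vr, so b = vr/k.
Step 1: r = λ(v − 1)/(k − 1) = 4·(62 − 1)/(2 − 1) = 4·61/1 = 244/1 = 244.
Step 2: b = vr/k = 62·244/2 = 15128/2 = 7564.
Check integrality: r = 244 ∈ Z ✓, b = 7564 ∈ Z ✓.
(These identities are necessary conditions: they determine r and b for any design with these parameters, but do not by themselves prove that one exists.)

r = 244, b = 7564.


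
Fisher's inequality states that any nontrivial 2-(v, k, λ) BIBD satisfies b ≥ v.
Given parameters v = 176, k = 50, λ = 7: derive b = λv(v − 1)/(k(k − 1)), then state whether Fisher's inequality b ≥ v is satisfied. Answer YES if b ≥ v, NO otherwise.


r = λ(v − 1)/(k − 1) = 7·175/49 = 25.
b = vr/k = 176·25/50 = 88.
Fisher's inequality: b ≥ v ⇔ 88 ≥ 176? NO.

NO


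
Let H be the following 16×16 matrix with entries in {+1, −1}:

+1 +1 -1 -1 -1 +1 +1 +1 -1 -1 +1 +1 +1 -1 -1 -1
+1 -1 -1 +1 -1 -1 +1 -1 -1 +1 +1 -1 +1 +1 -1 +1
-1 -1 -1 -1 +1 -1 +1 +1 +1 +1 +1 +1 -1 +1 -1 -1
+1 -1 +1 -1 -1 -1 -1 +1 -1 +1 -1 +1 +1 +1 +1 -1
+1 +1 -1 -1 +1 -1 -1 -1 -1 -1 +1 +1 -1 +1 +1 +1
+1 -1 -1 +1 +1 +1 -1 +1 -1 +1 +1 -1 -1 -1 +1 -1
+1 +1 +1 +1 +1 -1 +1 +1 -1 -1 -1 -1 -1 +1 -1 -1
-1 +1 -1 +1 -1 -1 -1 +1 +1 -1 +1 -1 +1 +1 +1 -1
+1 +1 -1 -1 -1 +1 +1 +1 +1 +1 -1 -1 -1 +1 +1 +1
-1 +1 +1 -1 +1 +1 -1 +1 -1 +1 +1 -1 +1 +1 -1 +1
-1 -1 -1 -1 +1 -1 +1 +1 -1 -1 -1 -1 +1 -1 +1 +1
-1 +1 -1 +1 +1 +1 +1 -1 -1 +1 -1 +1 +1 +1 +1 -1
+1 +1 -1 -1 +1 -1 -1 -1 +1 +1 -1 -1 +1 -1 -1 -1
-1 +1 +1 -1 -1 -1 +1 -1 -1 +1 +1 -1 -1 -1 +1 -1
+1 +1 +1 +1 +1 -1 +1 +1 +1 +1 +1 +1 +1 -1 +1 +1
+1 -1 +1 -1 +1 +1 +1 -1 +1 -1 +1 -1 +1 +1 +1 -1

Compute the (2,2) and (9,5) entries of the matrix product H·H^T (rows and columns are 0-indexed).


Row 2 of H: [-1, -1, -1, -1, 1, -1, 1, 1, 1, 1, 1, 1, -1, 1, -1, -1].
Row 5 of H: [1, -1, -1, 1, 1, 1, -1, 1, -1, 1, 1, -1, -1, -1, 1, -1].
Row 9 of H: [-1, 1, 1, -1, 1, 1, -1, 1, -1, 1, 1, -1, 1, 1, -1, 1].
(H·H^T)[2][2] = Σ_j H[2][j]·H[2][j] = (-1)² + (-1)² + (-1)² + (-1)² + (1)² + (-1)² + (1)² + (1)² + (1)² + (1)² + (1)² + (1)² + (-1)² + (1)² + (-1)² + (-1)² = 1 + 1 + 1 + 1 + 1 + 1 + 1 + 1 + 1 + 1 + 1 + 1 + 1 + 1 + 1 + 1 = 16.
(H·H^T)[9][5] = Σ_j H[9][j]·H[5][j] = (-1)·(1) + (1)·(-1) + (1)·(-1) + (-1)·(1) + (1)·(1) + (1)·(1) + (-1)·(-1) + (1)·(1) + (-1)·(-1) + (1)·(1) + (1)·(1) + (-1)·(-1) + (1)·(-1) + (1)·(-1) + (-1)·(1) + (1)·(-1) = -1 + -1 + -1 + -1 + 1 + 1 + 1 + 1 + 1 + 1 + 1 + 1 + -1 + -1 + -1 + -1 = 0.
So rows 9 and 5 are orthogonal; the diagonal entry equals n = 16.

(2,2) entry = 16; (9,5) entry = 0.


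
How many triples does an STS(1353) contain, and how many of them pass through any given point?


An STS(v) is a 2-(v, 3, 1) BIBD: block size k = 3, λ = 1.
Replication: r(k − 1) = λ(v − 1) ⇒ r·2 = 1353 − 1 = 1352 ⇒ r = 676.
Block count: b = v(v − 1)/6 = 1353·1352/6 = 1829256/6 = 304876.

r = 676, b = 304876.


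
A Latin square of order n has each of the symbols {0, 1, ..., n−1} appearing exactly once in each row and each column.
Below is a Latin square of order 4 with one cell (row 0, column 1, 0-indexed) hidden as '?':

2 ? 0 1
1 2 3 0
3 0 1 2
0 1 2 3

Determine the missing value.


Row 0 contains symbols [0, 1, 2] — missing [3].
Column 1 contains symbols [0, 1, 2] — missing [3].
The missing symbol must appear in both missing sets; intersection = [3].
Therefore the hidden value is 3.

Missing value = 3.


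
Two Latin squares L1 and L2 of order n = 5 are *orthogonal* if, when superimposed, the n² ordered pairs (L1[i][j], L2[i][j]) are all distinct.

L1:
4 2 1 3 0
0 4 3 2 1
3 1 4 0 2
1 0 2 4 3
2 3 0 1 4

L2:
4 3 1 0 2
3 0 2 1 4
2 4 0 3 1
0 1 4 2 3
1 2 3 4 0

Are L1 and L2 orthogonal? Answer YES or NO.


Form the n² = 25 superimposed pairs (L1[i][j], L2[i][j]), row by row (rows and columns indexed from 0):
row 0: (4,4) (2,3) (1,1) (3,0) (0,2)
row 1: (0,3) (4,0) (3,2) (2,1) (1,4)
row 2: (3,2) (1,4) (4,0) (0,3) (2,1)
row 3: (1,0) (0,1) (2,4) (4,2) (3,3)
row 4: (2,1) (3,2) (0,3) (1,4) (4,0)
Orthogonality requires all 25 pairs distinct.
But the pair (3,2) repeats: cell (1,2) has L1 = 3, L2 = 2, and cell (2,0) has L1 = 3, L2 = 2.
A repeated pair means some other pair never occurs (only 15 distinct pairs out of 25), so the squares are not orthogonal.
Conclusion: NO.

NO


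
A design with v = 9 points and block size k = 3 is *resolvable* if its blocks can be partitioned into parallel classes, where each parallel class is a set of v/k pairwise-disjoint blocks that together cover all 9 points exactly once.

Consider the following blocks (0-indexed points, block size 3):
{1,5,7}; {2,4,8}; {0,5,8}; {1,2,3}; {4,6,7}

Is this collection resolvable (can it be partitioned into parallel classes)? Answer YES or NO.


v = 9, block size k = 3, number of blocks = 5.
For resolvability, blocks must partition into parallel classes of size v/k = 3.
Total blocks must therefore be a multiple of 3: 5 = 3·1 + 2 ⇒ not divisible ✗.
Resolvable? NO.

NO


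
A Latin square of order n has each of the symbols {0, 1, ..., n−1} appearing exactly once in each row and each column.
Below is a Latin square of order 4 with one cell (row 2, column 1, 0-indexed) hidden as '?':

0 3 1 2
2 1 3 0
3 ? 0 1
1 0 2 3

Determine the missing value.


Row 2 contains symbols [0, 1, 3] — missing [2].
Column 1 contains symbols [0, 1, 3] — missing [2].
The missing symbol must appear in both missing sets; intersection = [2].
Therefore the hidden value is 2.

Missing value = 2.


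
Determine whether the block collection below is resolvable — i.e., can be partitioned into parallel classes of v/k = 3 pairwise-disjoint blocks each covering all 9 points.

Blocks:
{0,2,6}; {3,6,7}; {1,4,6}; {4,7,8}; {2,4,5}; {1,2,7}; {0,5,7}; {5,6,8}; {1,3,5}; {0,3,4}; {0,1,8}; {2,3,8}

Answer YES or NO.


v = 9, block size k = 3, number of blocks = 12.
For resolvability, blocks must partition into parallel classes of size v/k = 3.
Total blocks must therefore be a multiple of 3: 12 = 3·4 + 0 ⇒ divisible ✓.
Greedy packing gives 4 candidate class(es). Each should be a full parallel class (size 3, covers all 9 points).
  Class 1 (3 blocks): {0,2,6}; {4,7,8}; {1,3,5}. Points covered: [0, 1, 2, 3, 4, 5, 6, 7, 8].
  Class 2 (3 blocks): {3,6,7}; {2,4,5}; {0,1,8}. Points covered: [0, 1, 2, 3, 4, 5, 6, 7, 8].
  Class 3 (3 blocks): {1,4,6}; {0,5,7}; {2,3,8}. Points covered: [0, 1, 2, 3, 4, 5, 6, 7, 8].
  Class 4 (3 blocks): {1,2,7}; {5,6,8}; {0,3,4}. Points covered: [0, 1, 2, 3, 4, 5, 6, 7, 8].
All classes full (size 3)? YES. All classes cover every point? YES.
Resolvable? YES.

YES


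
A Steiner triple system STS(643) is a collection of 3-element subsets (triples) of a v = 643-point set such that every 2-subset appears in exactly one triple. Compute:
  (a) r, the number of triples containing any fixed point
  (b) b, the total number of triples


An STS(v) is a 2-(v, 3, 1) BIBD: block size k = 3, λ = 1.
Replication: r(k − 1) = λ(v − 1) ⇒ r·2 = 643 − 1 = 642 ⇒ r = 321.
Block count: bk = vr ⇒ b·3 = 643·321 = 206403 ⇒ b = 68801.

r = 321, b = 68801.


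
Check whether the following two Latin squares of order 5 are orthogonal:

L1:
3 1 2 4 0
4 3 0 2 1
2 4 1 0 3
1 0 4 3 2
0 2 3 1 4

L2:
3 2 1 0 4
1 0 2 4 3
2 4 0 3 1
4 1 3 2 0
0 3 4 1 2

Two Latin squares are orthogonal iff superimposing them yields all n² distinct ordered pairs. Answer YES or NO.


Form the n² = 25 superimposed pairs (L1[i][j], L2[i][j]), row by row (rows and columns indexed from 0):
row 0: (3,3) (1,2) (2,1) (4,0) (0,4)
row 1: (4,1) (3,0) (0,2) (2,4) (1,3)
row 2: (2,2) (4,4) (1,0) (0,3) (3,1)
row 3: (1,4) (0,1) (4,3) (3,2) (2,0)
row 4: (0,0) (2,3) (3,4) (1,1) (4,2)
Orthogonality requires all 25 pairs distinct.
Check by first coordinate: for each symbol s of L1, list the L2 entries in the n cells where L1 = s; they must all differ.
  L1 = 0: L2 entries (in reading order) 4, 2, 3, 1, 0 — all 5 distinct ✓
  L1 = 1: L2 entries (in reading order) 2, 3, 0, 4, 1 — all 5 distinct ✓
  L1 = 2: L2 entries (in reading order) 1, 4, 2, 0, 3 — all 5 distinct ✓
  L1 = 3: L2 entries (in reading order) 3, 0, 1, 2, 4 — all 5 distinct ✓
  L1 = 4: L2 entries (in reading order) 0, 1, 4, 3, 2 — all 5 distinct ✓
Every symbol of L1 meets every symbol of L2 exactly once, so all 25 pairs are distinct (25 of 25).
Conclusion: YES.

YES


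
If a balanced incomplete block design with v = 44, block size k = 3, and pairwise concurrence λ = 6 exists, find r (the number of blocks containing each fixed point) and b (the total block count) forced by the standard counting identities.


Any 2-(v, k, λ) BIBD satisfies two necessary conditions:
  (i)  Each point sits in r blocks, and counting incidences through any fixed point gives r(k − 1) = λ(v − 1), so r = λ(v − 1)/(k − 1).
  (ii) Total incidences bk = vr, so b = vr/k.
Step 1: r = λ(v − 1)/(k − 1) = 6·(44 − 1)/(3 − 1) = 6·43/2 = 258/2 = 129.
Step 2: b = vr/k = 44·129/3 = 5676/3 = 1892.
Check integrality: r = 129 ∈ Z ✓, b = 1892 ∈ Z ✓.
(These identities are necessary conditions: they determine r and b for any design with these parameters, but do not by themselves prove that one exists.)

r = 129, b = 1892.


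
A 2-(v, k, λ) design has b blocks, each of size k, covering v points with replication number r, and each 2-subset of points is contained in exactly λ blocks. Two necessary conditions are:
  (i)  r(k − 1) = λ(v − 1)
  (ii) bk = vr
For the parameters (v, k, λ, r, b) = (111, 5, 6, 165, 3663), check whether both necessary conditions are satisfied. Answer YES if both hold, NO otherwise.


Condition (i): r(k − 1) = 165·4 = 660; λ(v − 1) = 6·110 = 660. Match? YES.
Condition (ii): bk = 3663·5 = 18315; vr = 111·165 = 18315. Match? YES.
Both conditions hold? YES.

YES


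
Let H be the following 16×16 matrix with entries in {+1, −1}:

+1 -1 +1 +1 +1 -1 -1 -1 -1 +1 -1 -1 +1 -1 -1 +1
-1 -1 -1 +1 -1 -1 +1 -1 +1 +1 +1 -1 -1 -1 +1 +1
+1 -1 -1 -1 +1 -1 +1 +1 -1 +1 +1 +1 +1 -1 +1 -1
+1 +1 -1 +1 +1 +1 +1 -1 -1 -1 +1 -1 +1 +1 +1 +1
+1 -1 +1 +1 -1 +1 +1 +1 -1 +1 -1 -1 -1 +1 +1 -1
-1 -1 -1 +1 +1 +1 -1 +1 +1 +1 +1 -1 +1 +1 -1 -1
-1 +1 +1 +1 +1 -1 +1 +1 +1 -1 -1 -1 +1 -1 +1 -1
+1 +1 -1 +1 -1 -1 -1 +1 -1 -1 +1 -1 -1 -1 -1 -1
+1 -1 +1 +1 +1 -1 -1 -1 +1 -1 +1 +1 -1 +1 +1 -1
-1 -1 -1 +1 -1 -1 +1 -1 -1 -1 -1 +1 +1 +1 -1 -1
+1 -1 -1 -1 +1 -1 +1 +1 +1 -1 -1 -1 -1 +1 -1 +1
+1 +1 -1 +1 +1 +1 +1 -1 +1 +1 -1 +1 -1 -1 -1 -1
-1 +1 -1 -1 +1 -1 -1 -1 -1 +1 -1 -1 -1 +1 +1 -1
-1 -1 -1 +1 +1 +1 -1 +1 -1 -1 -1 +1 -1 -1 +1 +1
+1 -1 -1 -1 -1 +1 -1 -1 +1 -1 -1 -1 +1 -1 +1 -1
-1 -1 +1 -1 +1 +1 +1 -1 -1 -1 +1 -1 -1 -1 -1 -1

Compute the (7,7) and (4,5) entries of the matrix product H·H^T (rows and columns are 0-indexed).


Row 4 of H: [1, -1, 1, 1, -1, 1, 1, 1, -1, 1, -1, -1, -1, 1, 1, -1].
Row 5 of H: [-1, -1, -1, 1, 1, 1, -1, 1, 1, 1, 1, -1, 1, 1, -1, -1].
Row 7 of H: [1, 1, -1, 1, -1, -1, -1, 1, -1, -1, 1, -1, -1, -1, -1, -1].
(H·H^T)[7][7] = Σ_j H[7][j]·H[7][j] = (1)² + (1)² + (-1)² + (1)² + (-1)² + (-1)² + (-1)² + (1)² + (-1)² + (-1)² + (1)² + (-1)² + (-1)² + (-1)² + (-1)² + (-1)² = 1 + 1 + 1 + 1 + 1 + 1 + 1 + 1 + 1 + 1 + 1 + 1 + 1 + 1 + 1 + 1 = 16.
(H·H^T)[4][5] = Σ_j H[4][j]·H[5][j] = (1)·(-1) + (-1)·(-1) + (1)·(-1) + (1)·(1) + (-1)·(1) + (1)·(1) + (1)·(-1) + (1)·(1) + (-1)·(1) + (1)·(1) + (-1)·(1) + (-1)·(-1) + (-1)·(1) + (1)·(1) + (1)·(-1) + (-1)·(-1) = -1 + 1 + -1 + 1 + -1 + 1 + -1 + 1 + -1 + 1 + -1 + 1 + -1 + 1 + -1 + 1 = 0.
So rows 4 and 5 are orthogonal; the diagonal entry equals n = 16.

(7,7) entry = 16; (4,5) entry = 0.
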